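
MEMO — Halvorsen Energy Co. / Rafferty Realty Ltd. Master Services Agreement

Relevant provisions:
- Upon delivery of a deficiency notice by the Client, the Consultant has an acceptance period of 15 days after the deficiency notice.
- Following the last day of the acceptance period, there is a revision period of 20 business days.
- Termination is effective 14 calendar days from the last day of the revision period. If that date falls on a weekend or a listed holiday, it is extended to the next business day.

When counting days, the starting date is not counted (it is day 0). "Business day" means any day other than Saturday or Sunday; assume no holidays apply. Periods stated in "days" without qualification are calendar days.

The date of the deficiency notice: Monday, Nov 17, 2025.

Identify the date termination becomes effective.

Jan 13, 2026

Adding 15 calendar days to Nov 17, 2025 gives Dec 2, 2025, which is the last day of the acceptance period.
From Tuesday, Dec 2, 2025, 20 business days (Dec 3, Dec 4, Dec 5, Dec 8, …, Dec 26, Dec 29, Dec 30, skipping weekends) brings us to Tuesday, Dec 30, 2025, which is the last day of the revision period.
Adding 14 calendar days to Dec 30, 2025 gives Jan 13, 2026, which is the date termination becomes effective. Jan 13, 2026 is a Tuesday, so no roll-forward applies.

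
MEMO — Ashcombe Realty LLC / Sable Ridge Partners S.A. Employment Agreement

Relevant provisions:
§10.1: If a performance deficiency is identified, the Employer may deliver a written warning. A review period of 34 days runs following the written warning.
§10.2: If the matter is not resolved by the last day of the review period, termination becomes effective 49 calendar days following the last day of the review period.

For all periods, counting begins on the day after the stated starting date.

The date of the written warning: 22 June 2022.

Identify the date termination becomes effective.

The last day of the review period: 22 June 2022 + 34 days = 26 July 2022.
Adding 49 calendar days to 26 July 2022 gives 13 September 2022, which is the date termination becomes effective.

13 September 2022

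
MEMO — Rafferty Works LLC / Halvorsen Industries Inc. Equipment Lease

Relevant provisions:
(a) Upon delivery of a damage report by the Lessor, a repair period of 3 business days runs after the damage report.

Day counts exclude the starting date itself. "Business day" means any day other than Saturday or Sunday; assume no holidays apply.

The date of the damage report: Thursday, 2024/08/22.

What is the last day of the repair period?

2024/08/27

From Thursday, 2024/08/22, 3 business days (Aug 23, Aug 26, Aug 27, skipping weekends) brings us to Tuesday, 2024/08/27, which is the last day of the repair period.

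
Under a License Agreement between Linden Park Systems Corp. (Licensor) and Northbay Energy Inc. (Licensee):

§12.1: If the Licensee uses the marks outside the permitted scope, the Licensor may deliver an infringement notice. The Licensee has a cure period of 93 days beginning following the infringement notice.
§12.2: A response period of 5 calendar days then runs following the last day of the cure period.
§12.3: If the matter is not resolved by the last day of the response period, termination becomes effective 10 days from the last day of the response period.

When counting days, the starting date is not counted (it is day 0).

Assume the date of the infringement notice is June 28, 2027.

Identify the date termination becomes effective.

October 14, 2027

The last day of the cure period: 93 calendar days after June 28, 2027 is September 29, 2027.
Adding 5 calendar days to September 29, 2027 gives October 4, 2027, which is the last day of the response period.
The date termination becomes effective: October 4, 2027 + 10 days = October 14, 2027.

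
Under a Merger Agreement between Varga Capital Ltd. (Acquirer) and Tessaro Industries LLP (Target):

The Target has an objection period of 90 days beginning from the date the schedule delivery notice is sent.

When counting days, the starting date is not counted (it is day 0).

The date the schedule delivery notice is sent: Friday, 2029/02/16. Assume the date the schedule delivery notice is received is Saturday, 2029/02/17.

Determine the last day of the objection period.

2029/05/17

Adding 90 calendar days to 2029/02/16 gives 2029/05/17, which is the last day of the objection period.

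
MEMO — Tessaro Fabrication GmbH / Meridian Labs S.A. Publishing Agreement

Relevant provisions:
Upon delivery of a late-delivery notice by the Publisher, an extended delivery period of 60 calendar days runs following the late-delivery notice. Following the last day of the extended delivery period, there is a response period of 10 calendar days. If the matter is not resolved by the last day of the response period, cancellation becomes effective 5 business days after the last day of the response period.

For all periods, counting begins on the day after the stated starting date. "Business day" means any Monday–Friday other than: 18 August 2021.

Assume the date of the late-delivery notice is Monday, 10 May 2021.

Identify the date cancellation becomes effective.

26 July 2021

Adding 60 calendar days to 10 May 2021 gives 9 July 2021, which is the last day of the extended delivery period.
Adding 10 calendar days to 9 July 2021 gives 19 July 2021, which is the last day of the response period.
The date cancellation becomes effective: 5 business days after Monday, 19 July 2021, skipping weekends — Jul 20, Jul 21, Jul 22, Jul 23, Jul 26 — lands on Monday, 26 July 2021.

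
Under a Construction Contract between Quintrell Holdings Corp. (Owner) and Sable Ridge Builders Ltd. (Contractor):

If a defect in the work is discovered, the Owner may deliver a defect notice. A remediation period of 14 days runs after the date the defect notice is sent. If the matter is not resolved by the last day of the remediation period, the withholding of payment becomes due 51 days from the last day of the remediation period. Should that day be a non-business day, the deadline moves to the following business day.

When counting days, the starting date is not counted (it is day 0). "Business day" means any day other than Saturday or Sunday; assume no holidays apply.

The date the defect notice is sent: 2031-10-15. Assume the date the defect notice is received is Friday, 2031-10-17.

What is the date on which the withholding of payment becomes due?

Adding 14 calendar days to 2031-10-15 gives 2031-10-29, which is the last day of the remediation period.
The date on which the withholding of payment becomes due: 2031-10-29 + 51 days = 2031-12-19. 2031-12-19 is a Friday, so no roll-forward applies.

2031-12-19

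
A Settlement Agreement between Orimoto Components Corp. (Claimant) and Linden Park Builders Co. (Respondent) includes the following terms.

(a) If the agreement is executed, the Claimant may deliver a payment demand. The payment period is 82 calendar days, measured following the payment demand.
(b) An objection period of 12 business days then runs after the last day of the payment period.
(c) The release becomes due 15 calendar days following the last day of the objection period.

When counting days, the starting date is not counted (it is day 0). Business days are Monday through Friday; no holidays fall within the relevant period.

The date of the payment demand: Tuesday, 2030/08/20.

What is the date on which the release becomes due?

2030/12/11

The last day of the payment period: 82 calendar days after 2030/08/20 is 2030/11/10.
The last day of the objection period: counting 12 business days from Sunday, 2030/11/10 (Nov 11, Nov 12, Nov 13, Nov 14, …, Nov 22, Nov 25, Nov 26, skipping weekends) reaches Tuesday, 2030/11/26.
The date on which the release becomes due: 15 calendar days after 2030/11/26 is 2030/12/11.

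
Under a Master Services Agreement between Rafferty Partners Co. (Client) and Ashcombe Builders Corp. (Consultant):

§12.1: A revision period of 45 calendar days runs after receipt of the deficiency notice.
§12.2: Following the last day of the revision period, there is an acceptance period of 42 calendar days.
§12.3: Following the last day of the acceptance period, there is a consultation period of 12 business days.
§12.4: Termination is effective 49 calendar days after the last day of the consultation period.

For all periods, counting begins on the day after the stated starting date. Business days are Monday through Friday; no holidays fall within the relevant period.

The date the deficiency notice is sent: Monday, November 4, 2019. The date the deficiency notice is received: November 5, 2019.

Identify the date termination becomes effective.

Adding 45 calendar days to November 5, 2019 gives December 20, 2019, which is the last day of the revision period.
The last day of the acceptance period: 42 calendar days after December 20, 2019 is January 31, 2020.
The last day of the consultation period: counting 12 business days from Friday, January 31, 2020 (Feb 3, Feb 4, Feb 5, Feb 6, …, Feb 14, Feb 17, Feb 18, skipping weekends) reaches Tuesday, February 18, 2020.
The date termination becomes effective: 49 calendar days after February 18, 2020 is April 7, 2020.

April 7, 2020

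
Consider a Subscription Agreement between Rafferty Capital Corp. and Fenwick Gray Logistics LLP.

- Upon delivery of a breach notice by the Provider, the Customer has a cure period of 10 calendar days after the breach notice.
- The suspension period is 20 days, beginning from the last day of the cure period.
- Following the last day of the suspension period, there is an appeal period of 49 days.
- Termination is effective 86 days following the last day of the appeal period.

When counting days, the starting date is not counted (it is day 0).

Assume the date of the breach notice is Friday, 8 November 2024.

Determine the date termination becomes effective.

22 April 2025

The last day of the cure period: 8 November 2024 + 10 days = 18 November 2024.
Adding 20 calendar days to 18 November 2024 gives 8 December 2024, which is the last day of the suspension period.
The last day of the appeal period: 49 calendar days after 8 December 2024 is 26 January 2025.
The date termination becomes effective: 26 January 2025 + 86 days = 22 April 2025.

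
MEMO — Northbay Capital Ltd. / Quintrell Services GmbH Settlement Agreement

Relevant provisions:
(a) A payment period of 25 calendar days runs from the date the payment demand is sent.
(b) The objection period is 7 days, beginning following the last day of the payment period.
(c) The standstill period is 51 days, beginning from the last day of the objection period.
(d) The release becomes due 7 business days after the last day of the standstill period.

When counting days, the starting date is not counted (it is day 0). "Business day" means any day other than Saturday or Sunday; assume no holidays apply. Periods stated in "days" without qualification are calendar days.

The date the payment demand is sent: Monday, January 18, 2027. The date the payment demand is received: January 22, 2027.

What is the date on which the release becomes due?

April 20, 2027

Adding 25 calendar days to January 18, 2027 gives February 12, 2027, which is the last day of the payment period.
Adding 7 calendar days to February 12, 2027 gives February 19, 2027, which is the last day of the objection period.
The last day of the standstill period: February 19, 2027 + 51 days = April 11, 2027.
The date on which the release becomes due: 7 business days after Sunday, April 11, 2027, skipping weekends — Apr 12, Apr 13, Apr 14, Apr 15, Apr 16, Apr 19, Apr 20 — lands on Tuesday, April 20, 2027.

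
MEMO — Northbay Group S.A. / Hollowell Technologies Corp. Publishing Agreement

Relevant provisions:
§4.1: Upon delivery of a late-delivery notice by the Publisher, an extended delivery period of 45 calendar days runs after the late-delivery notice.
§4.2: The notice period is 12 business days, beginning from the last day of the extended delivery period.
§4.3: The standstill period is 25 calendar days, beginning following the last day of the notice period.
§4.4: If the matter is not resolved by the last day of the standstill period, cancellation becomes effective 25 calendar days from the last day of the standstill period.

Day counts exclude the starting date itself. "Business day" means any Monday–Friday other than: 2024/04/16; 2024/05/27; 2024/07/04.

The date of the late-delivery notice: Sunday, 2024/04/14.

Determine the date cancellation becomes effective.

2024/08/03

Adding 45 calendar days to 2024/04/14 gives 2024/05/29, which is the last day of the extended delivery period.
From Wednesday, 2024/05/29, 12 business days (May 30, May 31, Jun 3, Jun 4, …, Jun 12, Jun 13, Jun 14, skipping weekends) brings us to Friday, 2024/06/14, which is the last day of the notice period.
The last day of the standstill period: 2024/06/14 + 25 days = 2024/07/09.
The date cancellation becomes effective: 25 calendar days after 2024/07/09 is 2024/08/03.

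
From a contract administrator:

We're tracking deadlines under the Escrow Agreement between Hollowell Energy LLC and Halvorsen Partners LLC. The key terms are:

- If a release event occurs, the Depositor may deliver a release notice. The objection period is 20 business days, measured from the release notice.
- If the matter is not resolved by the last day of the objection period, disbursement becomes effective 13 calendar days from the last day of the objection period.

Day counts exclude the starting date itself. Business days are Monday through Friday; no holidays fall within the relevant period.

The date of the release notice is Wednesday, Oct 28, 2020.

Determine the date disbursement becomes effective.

The last day of the objection period: 20 business days after Wednesday, Oct 28, 2020, skipping weekends — Oct 29, Oct 30, Nov 2, Nov 3, …, Nov 23, Nov 24, Nov 25 — lands on Wednesday, Nov 25, 2020.
The date disbursement becomes effective: 13 calendar days after Nov 25, 2020 is Dec 8, 2020.

Dec 8, 2020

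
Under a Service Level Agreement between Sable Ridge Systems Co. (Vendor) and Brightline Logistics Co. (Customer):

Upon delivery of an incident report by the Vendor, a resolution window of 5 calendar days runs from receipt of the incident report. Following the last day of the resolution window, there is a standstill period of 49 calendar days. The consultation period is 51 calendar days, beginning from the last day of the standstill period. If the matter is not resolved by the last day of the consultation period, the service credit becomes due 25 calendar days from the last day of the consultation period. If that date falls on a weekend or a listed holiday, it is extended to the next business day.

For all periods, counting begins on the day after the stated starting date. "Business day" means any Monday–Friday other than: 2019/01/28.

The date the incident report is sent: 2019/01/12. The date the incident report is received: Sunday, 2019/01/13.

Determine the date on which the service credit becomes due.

Adding 5 calendar days to 2019/01/13 gives 2019/01/18, which is the last day of the resolution window.
The last day of the standstill period: 49 calendar days after 2019/01/18 is 2019/03/08.
The last day of the consultation period: 2019/03/08 + 51 days = 2019/04/28.
The date on which the service credit becomes due: 2019/04/28 + 25 days = 2019/05/23. 2019/05/23 is a Thursday and is not a listed holiday, so no roll-forward applies.

2019/05/23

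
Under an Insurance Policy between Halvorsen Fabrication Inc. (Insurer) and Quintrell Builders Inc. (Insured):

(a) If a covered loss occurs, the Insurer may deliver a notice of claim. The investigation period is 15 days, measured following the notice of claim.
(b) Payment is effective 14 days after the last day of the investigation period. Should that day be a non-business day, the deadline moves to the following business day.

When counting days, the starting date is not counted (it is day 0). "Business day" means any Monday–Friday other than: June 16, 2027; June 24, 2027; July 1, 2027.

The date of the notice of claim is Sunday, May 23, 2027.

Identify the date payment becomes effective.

The last day of the investigation period: 15 calendar days after May 23, 2027 is June 7, 2027.
Adding 14 calendar days to June 7, 2027 gives June 21, 2027, which is the date payment becomes effective. June 21, 2027 is a Monday and is not a listed holiday, so no roll-forward applies.

June 21, 2027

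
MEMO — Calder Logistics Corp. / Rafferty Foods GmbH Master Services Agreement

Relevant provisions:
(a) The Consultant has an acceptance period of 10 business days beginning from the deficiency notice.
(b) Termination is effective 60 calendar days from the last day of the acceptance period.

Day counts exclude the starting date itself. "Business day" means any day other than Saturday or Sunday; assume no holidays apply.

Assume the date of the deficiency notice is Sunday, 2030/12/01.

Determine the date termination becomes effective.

2031/02/11

The last day of the acceptance period: 10 business days after Sunday, 2030/12/01, skipping weekends — Dec 2, Dec 3, Dec 4, Dec 5, Dec 6, Dec 9, Dec 10, Dec 11, Dec 12, Dec 13 — lands on Friday, 2030/12/13.
The date termination becomes effective: 60 calendar days after 2030/12/13 is 2031/02/11.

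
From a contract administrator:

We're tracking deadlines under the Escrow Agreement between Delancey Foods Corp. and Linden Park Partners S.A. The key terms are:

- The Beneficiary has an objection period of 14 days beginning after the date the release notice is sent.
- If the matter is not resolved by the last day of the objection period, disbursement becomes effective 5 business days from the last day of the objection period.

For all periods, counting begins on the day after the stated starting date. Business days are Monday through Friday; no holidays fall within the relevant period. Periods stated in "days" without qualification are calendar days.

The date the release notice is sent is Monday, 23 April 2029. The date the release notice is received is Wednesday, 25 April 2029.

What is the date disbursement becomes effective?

The last day of the objection period: 14 calendar days after 23 April 2029 is 7 May 2029.
The date disbursement becomes effective: 5 business days after Monday, 7 May 2029, skipping weekends — May 8, May 9, May 10, May 11, May 14 — lands on Monday, 14 May 2029.

14 May 2029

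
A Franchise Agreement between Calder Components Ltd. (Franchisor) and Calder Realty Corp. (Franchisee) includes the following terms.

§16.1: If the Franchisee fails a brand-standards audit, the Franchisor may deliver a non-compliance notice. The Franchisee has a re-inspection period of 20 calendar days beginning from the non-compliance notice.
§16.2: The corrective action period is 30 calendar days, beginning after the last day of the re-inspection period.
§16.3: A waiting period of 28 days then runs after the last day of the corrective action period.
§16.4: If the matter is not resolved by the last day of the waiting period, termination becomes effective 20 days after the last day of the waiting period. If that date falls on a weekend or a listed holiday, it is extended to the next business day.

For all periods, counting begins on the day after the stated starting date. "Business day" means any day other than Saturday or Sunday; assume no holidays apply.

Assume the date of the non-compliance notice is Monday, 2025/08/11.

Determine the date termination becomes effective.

2025/11/17

The last day of the re-inspection period: 20 calendar days after 2025/08/11 is 2025/08/31.
The last day of the corrective action period: 2025/08/31 + 30 days = 2025/09/30.
Adding 28 calendar days to 2025/09/30 gives 2025/10/28, which is the last day of the waiting period.
The date termination becomes effective: 2025/10/28 + 20 days = 2025/11/17. 2025/11/17 is a Monday, so no roll-forward applies.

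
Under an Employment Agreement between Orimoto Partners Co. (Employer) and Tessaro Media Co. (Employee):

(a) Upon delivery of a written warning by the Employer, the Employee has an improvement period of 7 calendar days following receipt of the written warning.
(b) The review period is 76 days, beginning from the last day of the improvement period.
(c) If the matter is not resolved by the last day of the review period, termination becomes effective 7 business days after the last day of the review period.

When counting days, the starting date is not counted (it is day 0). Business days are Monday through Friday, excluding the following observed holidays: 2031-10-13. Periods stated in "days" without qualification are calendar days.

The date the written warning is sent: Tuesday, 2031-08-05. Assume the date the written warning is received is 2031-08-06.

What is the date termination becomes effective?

The last day of the improvement period: 2031-08-06 + 7 days = 2031-08-13.
The last day of the review period: 2031-08-13 + 76 days = 2031-10-28.
The date termination becomes effective: 7 business days after Tuesday, 2031-10-28, skipping weekends — Oct 29, Oct 30, Oct 31, Nov 3, Nov 4, Nov 5, Nov 6 — lands on Thursday, 2031-11-06.

2031-11-06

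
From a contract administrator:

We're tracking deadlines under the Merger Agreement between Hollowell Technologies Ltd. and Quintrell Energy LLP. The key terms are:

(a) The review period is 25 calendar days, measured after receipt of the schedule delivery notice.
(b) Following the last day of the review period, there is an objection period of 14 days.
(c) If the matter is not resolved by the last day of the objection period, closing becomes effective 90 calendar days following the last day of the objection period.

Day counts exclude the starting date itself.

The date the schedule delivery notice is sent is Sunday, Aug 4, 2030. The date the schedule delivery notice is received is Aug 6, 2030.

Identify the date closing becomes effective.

Dec 13, 2030

The last day of the review period: Aug 6, 2030 + 25 days = Aug 31, 2030.
The last day of the objection period: Aug 31, 2030 + 14 days = Sep 14, 2030.
The date closing becomes effective: Sep 14, 2030 + 90 days = Dec 13, 2030.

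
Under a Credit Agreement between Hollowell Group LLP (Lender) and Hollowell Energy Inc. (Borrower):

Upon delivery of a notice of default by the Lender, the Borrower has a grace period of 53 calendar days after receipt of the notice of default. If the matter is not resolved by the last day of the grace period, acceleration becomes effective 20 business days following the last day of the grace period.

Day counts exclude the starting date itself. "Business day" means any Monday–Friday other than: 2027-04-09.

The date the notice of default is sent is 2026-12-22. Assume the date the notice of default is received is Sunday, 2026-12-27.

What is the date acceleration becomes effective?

The last day of the grace period: 53 calendar days after 2026-12-27 is 2027-02-18.
From Thursday, 2027-02-18, 20 business days (Feb 19, Feb 22, Feb 23, Feb 24, …, Mar 16, Mar 17, Mar 18, skipping weekends) brings us to Thursday, 2027-03-18, which is the date acceleration becomes effective.

2027-03-18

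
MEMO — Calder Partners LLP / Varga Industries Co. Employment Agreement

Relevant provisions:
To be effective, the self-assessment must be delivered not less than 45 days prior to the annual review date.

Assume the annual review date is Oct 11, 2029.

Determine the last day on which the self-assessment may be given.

Aug 27, 2029

Oct 11, 2029 minus 45 days is Aug 27, 2029.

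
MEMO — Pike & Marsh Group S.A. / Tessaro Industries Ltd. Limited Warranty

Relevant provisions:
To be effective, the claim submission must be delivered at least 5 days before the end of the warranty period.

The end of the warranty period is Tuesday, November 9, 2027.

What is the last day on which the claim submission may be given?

Counting back 5 calendar days from November 9, 2027 gives November 4, 2027.

November 4, 2027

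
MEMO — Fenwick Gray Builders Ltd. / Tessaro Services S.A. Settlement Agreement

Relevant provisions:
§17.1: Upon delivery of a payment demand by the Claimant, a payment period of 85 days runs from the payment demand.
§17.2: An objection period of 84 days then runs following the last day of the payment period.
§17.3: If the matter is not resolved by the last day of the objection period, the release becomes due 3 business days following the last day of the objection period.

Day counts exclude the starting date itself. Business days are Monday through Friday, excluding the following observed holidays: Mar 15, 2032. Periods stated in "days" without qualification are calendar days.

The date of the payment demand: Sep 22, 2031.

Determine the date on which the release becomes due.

Mar 12, 2032

Adding 85 calendar days to Sep 22, 2031 gives Dec 16, 2031, which is the last day of the payment period.
The last day of the objection period: Dec 16, 2031 + 84 days = Mar 9, 2032.
From Tuesday, Mar 9, 2032, 3 business days (Mar 10, Mar 11, Mar 12, skipping weekends) brings us to Friday, Mar 12, 2032, which is the date on which the release becomes due.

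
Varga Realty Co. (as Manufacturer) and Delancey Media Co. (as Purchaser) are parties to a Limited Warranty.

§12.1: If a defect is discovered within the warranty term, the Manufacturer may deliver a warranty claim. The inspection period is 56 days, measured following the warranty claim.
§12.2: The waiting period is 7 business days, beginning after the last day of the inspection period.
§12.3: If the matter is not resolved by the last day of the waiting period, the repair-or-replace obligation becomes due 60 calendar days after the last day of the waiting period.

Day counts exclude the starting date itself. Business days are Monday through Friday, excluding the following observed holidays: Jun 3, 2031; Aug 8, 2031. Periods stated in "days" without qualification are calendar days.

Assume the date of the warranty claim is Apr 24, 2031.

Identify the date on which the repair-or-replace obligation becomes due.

The last day of the inspection period: 56 calendar days after Apr 24, 2031 is Jun 19, 2031.
The last day of the waiting period: 7 business days after Thursday, Jun 19, 2031, skipping weekends — Jun 20, Jun 23, Jun 24, Jun 25, Jun 26, Jun 27, Jun 30 — lands on Monday, Jun 30, 2031.
The date on which the repair-or-replace obligation becomes due: 60 calendar days after Jun 30, 2031 is Aug 29, 2031.

Aug 29, 2031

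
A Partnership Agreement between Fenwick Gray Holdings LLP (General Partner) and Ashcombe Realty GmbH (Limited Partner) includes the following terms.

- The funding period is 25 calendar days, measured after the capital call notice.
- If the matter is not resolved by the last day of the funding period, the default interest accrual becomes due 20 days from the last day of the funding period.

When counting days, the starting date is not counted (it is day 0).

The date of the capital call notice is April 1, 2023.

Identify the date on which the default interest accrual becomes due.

May 16, 2023

The last day of the funding period: 25 calendar days after April 1, 2023 is April 26, 2023.
The date on which the default interest accrual becomes due: April 26, 2023 + 20 days = May 16, 2023.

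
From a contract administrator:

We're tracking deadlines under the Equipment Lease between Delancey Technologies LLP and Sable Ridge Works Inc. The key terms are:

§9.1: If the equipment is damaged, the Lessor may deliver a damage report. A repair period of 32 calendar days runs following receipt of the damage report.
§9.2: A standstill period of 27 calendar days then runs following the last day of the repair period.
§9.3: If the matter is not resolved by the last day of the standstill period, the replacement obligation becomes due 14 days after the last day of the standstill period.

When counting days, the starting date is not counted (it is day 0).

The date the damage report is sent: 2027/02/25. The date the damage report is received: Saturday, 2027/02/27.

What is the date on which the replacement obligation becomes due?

The last day of the repair period: 32 calendar days after 2027/02/27 is 2027/03/31.
The last day of the standstill period: 2027/03/31 + 27 days = 2027/04/27.
The date on which the replacement obligation becomes due: 14 calendar days after 2027/04/27 is 2027/05/11.

2027/05/11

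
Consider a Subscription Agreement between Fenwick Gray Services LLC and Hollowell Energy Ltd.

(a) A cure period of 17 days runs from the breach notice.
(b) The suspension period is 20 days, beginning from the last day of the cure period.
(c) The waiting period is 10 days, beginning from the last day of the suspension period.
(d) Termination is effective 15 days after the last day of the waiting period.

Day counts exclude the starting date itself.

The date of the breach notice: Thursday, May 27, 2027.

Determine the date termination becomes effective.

Adding 17 calendar days to May 27, 2027 gives June 13, 2027, which is the last day of the cure period.
The last day of the suspension period: 20 calendar days after June 13, 2027 is July 3, 2027.
Adding 10 calendar days to July 3, 2027 gives July 13, 2027, which is the last day of the waiting period.
The date termination becomes effective: July 13, 2027 + 15 days = July 28, 2027.

July 28, 2027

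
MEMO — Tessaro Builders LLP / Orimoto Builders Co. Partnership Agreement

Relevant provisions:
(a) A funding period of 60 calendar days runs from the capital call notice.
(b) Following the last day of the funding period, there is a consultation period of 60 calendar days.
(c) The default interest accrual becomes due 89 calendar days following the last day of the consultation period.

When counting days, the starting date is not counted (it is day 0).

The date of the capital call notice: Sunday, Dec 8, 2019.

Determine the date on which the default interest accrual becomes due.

Adding 60 calendar days to Dec 8, 2019 gives Feb 6, 2020, which is the last day of the funding period.
The last day of the consultation period: 60 calendar days after Feb 6, 2020 is Apr 6, 2020.
Adding 89 calendar days to Apr 6, 2020 gives Jul 4, 2020, which is the date on which the default interest accrual becomes due.

Jul 4, 2020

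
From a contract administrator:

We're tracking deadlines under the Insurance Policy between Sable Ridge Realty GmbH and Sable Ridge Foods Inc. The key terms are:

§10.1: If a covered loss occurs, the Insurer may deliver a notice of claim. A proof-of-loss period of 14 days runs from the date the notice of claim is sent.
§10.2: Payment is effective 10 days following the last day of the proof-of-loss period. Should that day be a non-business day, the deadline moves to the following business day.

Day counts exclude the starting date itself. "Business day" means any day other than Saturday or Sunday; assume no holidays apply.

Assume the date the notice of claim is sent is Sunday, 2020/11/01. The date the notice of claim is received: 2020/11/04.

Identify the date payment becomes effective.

Adding 14 calendar days to 2020/11/01 gives 2020/11/15, which is the last day of the proof-of-loss period.
The date payment becomes effective: 2020/11/15 + 10 days = 2020/11/25. 2020/11/25 is a Wednesday, so no roll-forward applies.

2020/11/25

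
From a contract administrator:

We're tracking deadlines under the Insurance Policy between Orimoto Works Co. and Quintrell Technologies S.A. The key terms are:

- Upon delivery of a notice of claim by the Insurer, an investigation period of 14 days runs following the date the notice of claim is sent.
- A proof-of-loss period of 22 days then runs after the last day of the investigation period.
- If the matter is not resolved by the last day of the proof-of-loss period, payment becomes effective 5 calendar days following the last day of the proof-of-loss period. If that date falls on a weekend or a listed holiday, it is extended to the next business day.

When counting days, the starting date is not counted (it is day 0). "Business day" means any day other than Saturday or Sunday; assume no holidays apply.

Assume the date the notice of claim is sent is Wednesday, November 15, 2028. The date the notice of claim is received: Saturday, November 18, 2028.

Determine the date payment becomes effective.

December 26, 2028

Adding 14 calendar days to November 15, 2028 gives November 29, 2028, which is the last day of the investigation period.
Adding 22 calendar days to November 29, 2028 gives December 21, 2028, which is the last day of the proof-of-loss period.
The date payment becomes effective: December 21, 2028 + 5 days = December 26, 2028. December 26, 2028 is a Tuesday, so no roll-forward applies.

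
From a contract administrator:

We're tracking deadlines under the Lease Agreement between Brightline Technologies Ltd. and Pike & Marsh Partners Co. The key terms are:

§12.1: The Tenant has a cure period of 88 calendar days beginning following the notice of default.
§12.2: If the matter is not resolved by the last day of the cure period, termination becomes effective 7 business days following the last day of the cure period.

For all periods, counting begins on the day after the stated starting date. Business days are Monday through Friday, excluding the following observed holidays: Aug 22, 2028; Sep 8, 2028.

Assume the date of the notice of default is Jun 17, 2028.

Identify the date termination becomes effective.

Adding 88 calendar days to Jun 17, 2028 gives Sep 13, 2028, which is the last day of the cure period.
The date termination becomes effective: 7 business days after Wednesday, Sep 13, 2028, skipping weekends — Sep 14, Sep 15, Sep 18, Sep 19, Sep 20, Sep 21, Sep 22 — lands on Friday, Sep 22, 2028.

Sep 22, 2028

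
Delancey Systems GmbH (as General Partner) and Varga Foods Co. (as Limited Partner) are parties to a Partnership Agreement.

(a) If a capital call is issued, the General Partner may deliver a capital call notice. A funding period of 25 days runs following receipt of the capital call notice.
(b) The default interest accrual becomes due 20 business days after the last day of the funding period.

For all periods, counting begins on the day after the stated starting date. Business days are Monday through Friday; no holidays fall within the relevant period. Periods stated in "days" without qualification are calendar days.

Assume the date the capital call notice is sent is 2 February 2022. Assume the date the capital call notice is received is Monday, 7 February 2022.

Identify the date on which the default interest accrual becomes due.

The last day of the funding period: 7 February 2022 + 25 days = 4 March 2022.
The date on which the default interest accrual becomes due: counting 20 business days from Friday, 4 March 2022 (Mar 7, Mar 8, Mar 9, Mar 10, …, Mar 30, Mar 31, Apr 1, skipping weekends) reaches Friday, 1 April 2022.

1 April 2022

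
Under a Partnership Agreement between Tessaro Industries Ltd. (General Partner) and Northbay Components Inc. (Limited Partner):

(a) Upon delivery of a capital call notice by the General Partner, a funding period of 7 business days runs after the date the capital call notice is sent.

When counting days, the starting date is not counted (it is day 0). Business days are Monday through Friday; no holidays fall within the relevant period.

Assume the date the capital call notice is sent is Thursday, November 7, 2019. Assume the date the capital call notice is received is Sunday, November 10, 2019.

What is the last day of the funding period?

The last day of the funding period: counting 7 business days from Thursday, November 7, 2019 (Nov 8, Nov 11, Nov 12, Nov 13, Nov 14, Nov 15, Nov 18, skipping weekends) reaches Monday, November 18, 2019.

November 18, 2019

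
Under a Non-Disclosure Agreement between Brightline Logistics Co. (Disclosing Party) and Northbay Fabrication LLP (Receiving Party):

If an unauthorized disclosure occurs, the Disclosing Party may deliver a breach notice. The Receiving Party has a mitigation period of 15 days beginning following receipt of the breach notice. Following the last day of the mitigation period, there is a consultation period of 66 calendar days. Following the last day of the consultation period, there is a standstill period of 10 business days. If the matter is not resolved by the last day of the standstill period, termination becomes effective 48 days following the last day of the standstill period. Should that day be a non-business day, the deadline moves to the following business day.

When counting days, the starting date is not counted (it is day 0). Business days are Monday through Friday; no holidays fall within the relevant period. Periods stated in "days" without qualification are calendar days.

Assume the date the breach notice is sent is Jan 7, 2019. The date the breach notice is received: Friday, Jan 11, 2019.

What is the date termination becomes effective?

Adding 15 calendar days to Jan 11, 2019 gives Jan 26, 2019, which is the last day of the mitigation period.
The last day of the consultation period: Jan 26, 2019 + 66 days = Apr 2, 2019.
The last day of the standstill period: 10 business days after Tuesday, Apr 2, 2019, skipping weekends — Apr 3, Apr 4, Apr 5, Apr 8, Apr 9, Apr 10, Apr 11, Apr 12, Apr 15, Apr 16 — lands on Tuesday, Apr 16, 2019.
Adding 48 calendar days to Apr 16, 2019 gives Jun 3, 2019, which is the date termination becomes effective. Jun 3, 2019 is a Monday, so no roll-forward applies.

Jun 3, 2019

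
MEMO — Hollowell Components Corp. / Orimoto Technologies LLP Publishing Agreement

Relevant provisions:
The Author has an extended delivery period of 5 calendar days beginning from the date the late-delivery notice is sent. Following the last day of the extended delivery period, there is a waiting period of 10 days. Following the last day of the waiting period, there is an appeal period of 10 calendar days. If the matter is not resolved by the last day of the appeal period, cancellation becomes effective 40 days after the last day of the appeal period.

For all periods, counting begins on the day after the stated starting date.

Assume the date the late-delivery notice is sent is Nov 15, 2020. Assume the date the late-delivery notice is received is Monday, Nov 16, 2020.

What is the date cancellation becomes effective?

Jan 19, 2021

The last day of the extended delivery period: 5 calendar days after Nov 15, 2020 is Nov 20, 2020.
Adding 10 calendar days to Nov 20, 2020 gives Nov 30, 2020, which is the last day of the waiting period.
Adding 10 calendar days to Nov 30, 2020 gives Dec 10, 2020, which is the last day of the appeal period.
The date cancellation becomes effective: 40 calendar days after Dec 10, 2020 is Jan 19, 2021.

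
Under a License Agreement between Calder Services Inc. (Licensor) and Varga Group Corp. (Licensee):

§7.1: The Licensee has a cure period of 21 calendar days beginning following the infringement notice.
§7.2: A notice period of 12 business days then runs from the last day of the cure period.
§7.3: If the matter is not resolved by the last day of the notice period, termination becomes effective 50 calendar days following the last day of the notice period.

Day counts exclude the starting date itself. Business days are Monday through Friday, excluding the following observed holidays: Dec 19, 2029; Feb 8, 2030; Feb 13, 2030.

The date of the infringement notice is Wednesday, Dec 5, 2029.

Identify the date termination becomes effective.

The last day of the cure period: 21 calendar days after Dec 5, 2029 is Dec 26, 2029.
The last day of the notice period: counting 12 business days from Wednesday, Dec 26, 2029 (Dec 27, Dec 28, Dec 31, Jan 1, …, Jan 9, Jan 10, Jan 11, skipping weekends) reaches Friday, Jan 11, 2030.
The date termination becomes effective: 50 calendar days after Jan 11, 2030 is Mar 2, 2030.

Mar 2, 2030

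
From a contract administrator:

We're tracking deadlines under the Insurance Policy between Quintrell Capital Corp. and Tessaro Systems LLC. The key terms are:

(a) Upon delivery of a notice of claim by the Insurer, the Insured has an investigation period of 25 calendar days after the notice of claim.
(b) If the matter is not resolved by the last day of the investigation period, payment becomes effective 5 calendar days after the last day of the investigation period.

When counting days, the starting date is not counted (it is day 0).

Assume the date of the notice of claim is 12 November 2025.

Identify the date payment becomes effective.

Adding 25 calendar days to 12 November 2025 gives 7 December 2025, which is the last day of the investigation period.
The date payment becomes effective: 7 December 2025 + 5 days = 12 December 2025.

12 December 2025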